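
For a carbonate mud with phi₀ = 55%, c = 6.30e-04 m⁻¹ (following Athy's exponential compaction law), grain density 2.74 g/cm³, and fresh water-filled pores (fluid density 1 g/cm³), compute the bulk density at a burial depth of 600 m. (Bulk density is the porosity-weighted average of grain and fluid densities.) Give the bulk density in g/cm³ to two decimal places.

Working in km (1 km = 1000 m; c in km⁻¹ = c in m⁻¹ × 1000):
Porosity at depth: phi = 0.55·exp(−0.63×0.6) = 0.55×0.6852 = 0.3769
Bulk density: ρ_b = (1−phi)ρ_g + phi·ρ_f = 0.6231×2.74 + 0.3769×1
       = 1.707 + 0.377 = 2.084 g/cm³

2.08 g/cm³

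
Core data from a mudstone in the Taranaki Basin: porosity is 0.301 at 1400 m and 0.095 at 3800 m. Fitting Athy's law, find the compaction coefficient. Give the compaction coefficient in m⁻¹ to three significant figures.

0.000481 m⁻¹

Working in km (1 km = 1000 m; β in km⁻¹ = β in m⁻¹ × 1000):
Athy: phi(Z) = phi₀ e^(−βZ) ⇒ phi₁/phi₂ = e^{β(Z₂−Z₁)} ⇒ β = ln(phi₁/phi₂)/(Z₂−Z₁)
β = ln(0.301/0.095) / (3.8 − 1.4) = ln(3.168) / 2.4 = 1.1532 / 2.4 = 0.4805 km⁻¹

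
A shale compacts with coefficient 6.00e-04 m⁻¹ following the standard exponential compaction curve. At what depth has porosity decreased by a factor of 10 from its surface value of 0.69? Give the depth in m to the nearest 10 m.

3840 m

Working in km (1 km = 1000 m; β in km⁻¹ = β in m⁻¹ × 1000):
n/n₀ = 1/10 ⇒ exp(−β·d) = 1/10 ⇒ d = ln(10) / β
d = 2.3026 / 0.6 = 3.838 km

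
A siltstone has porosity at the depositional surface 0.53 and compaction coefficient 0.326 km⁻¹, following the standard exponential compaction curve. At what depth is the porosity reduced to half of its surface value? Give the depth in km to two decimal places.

n/n₀ = 1/2 ⇒ exp(−k·Z) = 1/2 ⇒ Z = ln(2) / k
Z = 0.6931 / 0.326 = 2.126 km

2.13 km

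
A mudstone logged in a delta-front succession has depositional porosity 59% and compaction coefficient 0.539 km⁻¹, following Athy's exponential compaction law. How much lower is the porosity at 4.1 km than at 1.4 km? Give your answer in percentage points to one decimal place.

21.3 percentage points

phi(1.4) = 0.59·e^(−0.539×1.4) = 0.2774
phi(4.1) = 0.59·e^(−0.539×4.1) = 0.0647
Δphi = 0.2774 − 0.0647 = 0.2127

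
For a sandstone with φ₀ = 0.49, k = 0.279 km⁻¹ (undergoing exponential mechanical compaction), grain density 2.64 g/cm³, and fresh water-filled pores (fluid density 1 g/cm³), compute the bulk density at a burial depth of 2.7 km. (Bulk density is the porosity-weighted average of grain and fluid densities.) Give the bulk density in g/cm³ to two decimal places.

2.26 g/cm³

Porosity at depth: φ = 0.49·exp(−0.279×2.7) = 0.49×0.4708 = 0.2307
Bulk density: ρ_b = (1−φ)ρ_g + φ·ρ_f = 0.7693×2.64 + 0.2307×1
       = 2.031 + 0.231 = 2.262 g/cm³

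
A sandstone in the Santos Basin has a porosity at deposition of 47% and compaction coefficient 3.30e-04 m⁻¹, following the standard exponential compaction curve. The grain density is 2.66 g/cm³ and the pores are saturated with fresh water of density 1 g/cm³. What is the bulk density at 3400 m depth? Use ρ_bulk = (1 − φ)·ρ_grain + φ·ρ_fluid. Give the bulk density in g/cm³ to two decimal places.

2.41 g/cm³

Working in km (1 km = 1000 m; c in km⁻¹ = c in m⁻¹ × 1000):
Porosity at depth: phi = 0.47·exp(−0.33×3.4) = 0.47×0.3256 = 0.1530
Bulk density: ρ_b = (1−phi)ρ_g + phi·ρ_f = 0.8470×2.66 + 0.1530×1
       = 2.253 + 0.153 = 2.406 g/cm³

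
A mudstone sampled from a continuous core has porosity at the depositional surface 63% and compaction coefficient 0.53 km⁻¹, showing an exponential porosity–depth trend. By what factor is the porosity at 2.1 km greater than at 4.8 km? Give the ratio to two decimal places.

4.18

phi(d₁)/phi(d₂) = e^(−k·d₁)/e^(−k·d₂) = e^{k(d₂−d₁)}
= exp(0.53 × 2.7) = exp(1.431) = 4.1829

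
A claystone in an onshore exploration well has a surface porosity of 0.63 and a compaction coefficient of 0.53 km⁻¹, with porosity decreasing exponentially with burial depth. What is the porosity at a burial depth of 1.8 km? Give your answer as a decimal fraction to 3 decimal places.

φ = φ₀·exp(−k·Z) = 0.63 × exp(−0.53 × 1.8) = 0.63 × exp(−0.954)
  = 0.63 × 0.3852 = 0.2427

0.243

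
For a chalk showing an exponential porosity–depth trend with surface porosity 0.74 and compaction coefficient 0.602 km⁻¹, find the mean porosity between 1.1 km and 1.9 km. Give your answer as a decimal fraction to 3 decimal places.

0.303

⟨φ⟩ = (1/(Z₂−Z₁)) ∫ φ₀ e^(−cZ) dZ = φ₀·(e^(−c·Z₁) − e^(−c·Z₂)) / (c·(Z₂−Z₁))
e^(−0.602×1.1) = 0.5157; e^(−0.602×1.9) = 0.3186
⟨φ⟩ = 0.74 × (0.5157 − 0.3186) / (0.602 × 0.8) = 0.74 × 0.4093 = 0.3029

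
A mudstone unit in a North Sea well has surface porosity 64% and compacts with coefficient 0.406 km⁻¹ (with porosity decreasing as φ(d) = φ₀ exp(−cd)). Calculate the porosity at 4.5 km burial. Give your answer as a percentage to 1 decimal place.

φ = φ₀·exp(−c·d) = 0.64 × exp(−0.406 × 4.5) = 0.64 × exp(−1.827)
  = 0.64 × 0.1609 = 0.1030

10.3%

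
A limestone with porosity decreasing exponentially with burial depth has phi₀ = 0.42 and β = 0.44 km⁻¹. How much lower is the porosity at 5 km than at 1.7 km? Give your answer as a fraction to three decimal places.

0.152

phi(1.7) = 0.42·e^(−0.44×1.7) = 0.1988
phi(5) = 0.42·e^(−0.44×5) = 0.0465
Δphi = 0.1988 − 0.0465 = 0.1523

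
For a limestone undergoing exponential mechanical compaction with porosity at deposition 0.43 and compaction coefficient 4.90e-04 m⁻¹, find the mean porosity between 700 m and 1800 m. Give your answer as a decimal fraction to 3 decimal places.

Working in km (1 km = 1000 m; β in km⁻¹ = β in m⁻¹ × 1000):
⟨n⟩ = (1/(z₂−z₁)) ∫ n₀ e^(−βz) dz = n₀·(e^(−β·z₁) − e^(−β·z₂)) / (β·(z₂−z₁))
e^(−0.49×0.7) = 0.7096; e^(−0.49×1.8) = 0.4140
⟨n⟩ = 0.43 × (0.7096 − 0.4140) / (0.49 × 1.1) = 0.43 × 0.5486 = 0.2359

0.236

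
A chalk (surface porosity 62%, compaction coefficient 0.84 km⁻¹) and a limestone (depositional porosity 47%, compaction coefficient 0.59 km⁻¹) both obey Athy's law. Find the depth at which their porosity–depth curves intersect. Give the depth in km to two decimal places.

Set n₀ₐ e^(−cₐd) = n₀ᵦ e^(−cᵦd) ⇒ ln(n₀ₐ/n₀ᵦ) = (cₐ − cᵦ)·d
d = ln(0.62/0.47) / (0.84 − 0.59) = 0.2770 / 0.25 = 1.108 km

1.11 km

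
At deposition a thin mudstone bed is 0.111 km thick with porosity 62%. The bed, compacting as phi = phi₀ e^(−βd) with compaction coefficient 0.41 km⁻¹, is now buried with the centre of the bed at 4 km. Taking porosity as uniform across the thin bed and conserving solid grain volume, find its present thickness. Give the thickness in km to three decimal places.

Porosity at 4 km: phi = 0.62·exp(−0.41×4) = 0.1203
Solid-volume conservation: h(1−phi) = h₀(1−phi₀) ⇒ h = h₀·(1−phi₀)/(1−phi)
h = 0.111 × (1 − 0.62)/(1 − 0.1203) = 0.111 × 0.4319 = 0.0479 km

0.048 km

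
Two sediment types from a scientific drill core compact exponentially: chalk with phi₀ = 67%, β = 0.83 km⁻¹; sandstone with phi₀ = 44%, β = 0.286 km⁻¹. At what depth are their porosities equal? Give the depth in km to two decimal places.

Set phi₀ₐ e^(−βₐd) = phi₀ᵦ e^(−βᵦd) ⇒ ln(phi₀ₐ/phi₀ᵦ) = (βₐ − βᵦ)·d
d = ln(0.67/0.44) / (0.83 − 0.286) = 0.4205 / 0.544 = 0.773 km

0.77 km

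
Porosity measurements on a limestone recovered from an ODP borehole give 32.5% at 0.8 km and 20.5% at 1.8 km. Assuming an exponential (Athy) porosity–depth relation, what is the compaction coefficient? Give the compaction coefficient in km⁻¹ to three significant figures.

0.461 km⁻¹

Athy: φ(Z) = φ₀ e^(−cZ) ⇒ φ₁/φ₂ = e^{c(Z₂−Z₁)} ⇒ c = ln(φ₁/φ₂)/(Z₂−Z₁)
c = ln(0.325/0.205) / (1.8 − 0.8) = ln(1.585) / 1 = 0.4608 / 1 = 0.4608 km⁻¹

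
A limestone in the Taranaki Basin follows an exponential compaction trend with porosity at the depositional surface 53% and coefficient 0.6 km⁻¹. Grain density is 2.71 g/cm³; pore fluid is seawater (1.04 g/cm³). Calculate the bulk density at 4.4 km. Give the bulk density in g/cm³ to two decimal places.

2.65 g/cm³

Porosity at depth: phi = 0.53·exp(−0.6×4.4) = 0.53×0.0714 = 0.0378
Bulk density: ρ_b = (1−phi)ρ_g + phi·ρ_f = 0.9622×2.71 + 0.0378×1.04
       = 2.608 + 0.039 = 2.647 g/cm³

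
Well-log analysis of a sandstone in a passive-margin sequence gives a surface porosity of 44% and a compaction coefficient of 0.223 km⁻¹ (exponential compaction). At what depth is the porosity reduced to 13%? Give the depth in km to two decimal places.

5.47 km

Invert Athy's law: d = ln(phi₀/phi) / k
d = ln(0.44/0.13) / 0.223 = ln(3.385) / 0.223 = 1.2192 / 0.223 = 5.467 km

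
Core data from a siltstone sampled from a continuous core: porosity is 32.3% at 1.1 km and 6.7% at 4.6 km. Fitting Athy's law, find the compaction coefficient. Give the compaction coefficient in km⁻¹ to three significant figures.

Athy: φ(Z) = φ₀ e^(−βZ) ⇒ φ₁/φ₂ = e^{β(Z₂−Z₁)} ⇒ β = ln(φ₁/φ₂)/(Z₂−Z₁)
β = ln(0.323/0.067) / (4.6 − 1.1) = ln(4.821) / 3.5 = 1.5730 / 3.5 = 0.4494 km⁻¹

0.449 km⁻¹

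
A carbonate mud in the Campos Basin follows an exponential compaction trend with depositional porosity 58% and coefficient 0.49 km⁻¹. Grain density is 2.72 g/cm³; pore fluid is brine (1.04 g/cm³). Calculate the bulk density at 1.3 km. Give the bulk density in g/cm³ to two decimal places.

Porosity at depth: φ = 0.58·exp(−0.49×1.3) = 0.58×0.5289 = 0.3067
Bulk density: ρ_b = (1−φ)ρ_g + φ·ρ_f = 0.6933×2.72 + 0.3067×1.04
       = 1.886 + 0.319 = 2.205 g/cm³

2.20 g/cm³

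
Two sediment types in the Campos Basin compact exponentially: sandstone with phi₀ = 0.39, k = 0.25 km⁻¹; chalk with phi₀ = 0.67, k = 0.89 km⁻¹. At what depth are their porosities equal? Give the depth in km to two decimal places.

0.85 km

Set phi₀ₐ e^(−kₐZ) = phi₀ᵦ e^(−kᵦZ) ⇒ ln(phi₀ₐ/phi₀ᵦ) = (kₐ − kᵦ)·Z
Z = ln(0.39/0.67) / (0.25 − 0.89) = -0.5411 / -0.64 = 0.846 km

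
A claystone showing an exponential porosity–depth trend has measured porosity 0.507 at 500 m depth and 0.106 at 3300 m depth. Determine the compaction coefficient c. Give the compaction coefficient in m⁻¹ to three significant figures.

Working in km (1 km = 1000 m; c in km⁻¹ = c in m⁻¹ × 1000):
Athy: φ(z) = φ₀ e^(−cz) ⇒ φ₁/φ₂ = e^{c(z₂−z₁)} ⇒ c = ln(φ₁/φ₂)/(z₂−z₁)
c = ln(0.507/0.106) / (3.3 − 0.5) = ln(4.783) / 2.8 = 1.5651 / 2.8 = 0.559 km⁻¹

0.000559 m⁻¹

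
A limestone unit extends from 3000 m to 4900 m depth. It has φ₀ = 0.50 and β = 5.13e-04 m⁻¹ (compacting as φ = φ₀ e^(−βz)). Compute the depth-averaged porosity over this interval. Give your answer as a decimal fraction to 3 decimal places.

0.069

Working in km (1 km = 1000 m; β in km⁻¹ = β in m⁻¹ × 1000):
⟨φ⟩ = (1/(z₂−z₁)) ∫ φ₀ e^(−βz) dz = φ₀·(e^(−β·z₁) − e^(−β·z₂)) / (β·(z₂−z₁))
e^(−0.513×3) = 0.2146; e^(−0.513×4.9) = 0.0810
⟨φ⟩ = 0.5 × (0.2146 − 0.0810) / (0.513 × 1.9) = 0.5 × 0.1371 = 0.0685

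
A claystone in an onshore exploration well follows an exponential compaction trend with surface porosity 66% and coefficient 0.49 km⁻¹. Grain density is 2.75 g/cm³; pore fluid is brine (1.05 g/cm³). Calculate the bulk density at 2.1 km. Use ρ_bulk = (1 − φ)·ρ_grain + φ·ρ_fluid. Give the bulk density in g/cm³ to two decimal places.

Porosity at depth: φ = 0.66·exp(−0.49×2.1) = 0.66×0.3574 = 0.2359
Bulk density: ρ_b = (1−φ)ρ_g + φ·ρ_f = 0.7641×2.75 + 0.2359×1.05
       = 2.101 + 0.248 = 2.349 g/cm³

2.35 g/cm³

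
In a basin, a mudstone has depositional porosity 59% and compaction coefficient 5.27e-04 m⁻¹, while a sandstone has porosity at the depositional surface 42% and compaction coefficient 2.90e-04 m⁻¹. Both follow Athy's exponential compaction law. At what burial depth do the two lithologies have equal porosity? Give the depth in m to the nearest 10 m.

1430 m

Working in km (1 km = 1000 m; k in km⁻¹ = k in m⁻¹ × 1000):
Set phi₀ₐ e^(−kₐd) = phi₀ᵦ e^(−kᵦd) ⇒ ln(phi₀ₐ/phi₀ᵦ) = (kₐ − kᵦ)·d
d = ln(0.59/0.42) / (0.527 − 0.29) = 0.3399 / 0.237 = 1.434 km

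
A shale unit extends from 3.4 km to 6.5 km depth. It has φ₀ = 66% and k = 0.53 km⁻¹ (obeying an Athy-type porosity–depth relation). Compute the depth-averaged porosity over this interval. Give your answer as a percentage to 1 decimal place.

5.3%

⟨φ⟩ = (1/(d₂−d₁)) ∫ φ₀ e^(−kd) dd = φ₀·(e^(−k·d₁) − e^(−k·d₂)) / (k·(d₂−d₁))
e^(−0.53×3.4) = 0.1650; e^(−0.53×6.5) = 0.0319
⟨φ⟩ = 0.66 × (0.1650 − 0.0319) / (0.53 × 3.1) = 0.66 × 0.0810 = 0.0535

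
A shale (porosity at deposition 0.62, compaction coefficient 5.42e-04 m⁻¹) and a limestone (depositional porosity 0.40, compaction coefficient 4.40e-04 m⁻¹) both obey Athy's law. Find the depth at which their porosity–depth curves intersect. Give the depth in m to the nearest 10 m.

4300 m

Working in km (1 km = 1000 m; c in km⁻¹ = c in m⁻¹ × 1000):
Set n₀ₐ e^(−cₐd) = n₀ᵦ e^(−cᵦd) ⇒ ln(n₀ₐ/n₀ᵦ) = (cₐ − cᵦ)·d
d = ln(0.62/0.4) / (0.542 − 0.44) = 0.4383 / 0.102 = 4.297 km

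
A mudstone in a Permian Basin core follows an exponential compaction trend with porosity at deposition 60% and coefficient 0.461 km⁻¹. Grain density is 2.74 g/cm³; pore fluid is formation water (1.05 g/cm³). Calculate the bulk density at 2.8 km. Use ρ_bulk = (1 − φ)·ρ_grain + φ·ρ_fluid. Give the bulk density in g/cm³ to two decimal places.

2.46 g/cm³

Porosity at depth: n = 0.6·exp(−0.461×2.8) = 0.6×0.2751 = 0.1650
Bulk density: ρ_b = (1−n)ρ_g + n·ρ_f = 0.8350×2.74 + 0.1650×1.05
       = 2.288 + 0.173 = 2.461 g/cm³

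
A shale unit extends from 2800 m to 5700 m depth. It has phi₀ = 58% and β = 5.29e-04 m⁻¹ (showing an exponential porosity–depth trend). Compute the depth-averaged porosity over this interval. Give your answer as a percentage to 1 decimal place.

6.7%

Working in km (1 km = 1000 m; β in km⁻¹ = β in m⁻¹ × 1000):
⟨phi⟩ = (1/(z₂−z₁)) ∫ phi₀ e^(−βz) dz = phi₀·(e^(−β·z₁) − e^(−β·z₂)) / (β·(z₂−z₁))
e^(−0.529×2.8) = 0.2274; e^(−0.529×5.7) = 0.0490
⟨phi⟩ = 0.58 × (0.2274 − 0.0490) / (0.529 × 2.9) = 0.58 × 0.1162 = 0.0674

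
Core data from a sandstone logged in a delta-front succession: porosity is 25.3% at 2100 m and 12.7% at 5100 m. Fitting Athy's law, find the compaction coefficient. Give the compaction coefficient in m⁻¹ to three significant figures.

Working in km (1 km = 1000 m; c in km⁻¹ = c in m⁻¹ × 1000):
Athy: n(z) = n₀ e^(−cz) ⇒ n₁/n₂ = e^{c(z₂−z₁)} ⇒ c = ln(n₁/n₂)/(z₂−z₁)
c = ln(0.253/0.127) / (5.1 − 2.1) = ln(1.992) / 3 = 0.6892 / 3 = 0.2297 km⁻¹

0.000230 m⁻¹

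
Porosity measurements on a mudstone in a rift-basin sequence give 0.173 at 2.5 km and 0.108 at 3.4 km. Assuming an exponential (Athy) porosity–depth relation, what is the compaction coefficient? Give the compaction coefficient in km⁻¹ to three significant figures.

Athy: φ(Z) = φ₀ e^(−cZ) ⇒ φ₁/φ₂ = e^{c(Z₂−Z₁)} ⇒ c = ln(φ₁/φ₂)/(Z₂−Z₁)
c = ln(0.173/0.108) / (3.4 − 2.5) = ln(1.602) / 0.9 = 0.4712 / 0.9 = 0.5235 km⁻¹

0.524 km⁻¹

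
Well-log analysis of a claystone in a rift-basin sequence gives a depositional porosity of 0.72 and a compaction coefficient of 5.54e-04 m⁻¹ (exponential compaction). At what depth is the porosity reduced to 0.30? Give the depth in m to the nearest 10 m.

1580 m

Working in km (1 km = 1000 m; c in km⁻¹ = c in m⁻¹ × 1000):
Invert Athy's law: Z = ln(φ₀/φ) / c
Z = ln(0.72/0.3) / 0.554 = ln(2.4) / 0.554 = 0.8755 / 0.554 = 1.580 km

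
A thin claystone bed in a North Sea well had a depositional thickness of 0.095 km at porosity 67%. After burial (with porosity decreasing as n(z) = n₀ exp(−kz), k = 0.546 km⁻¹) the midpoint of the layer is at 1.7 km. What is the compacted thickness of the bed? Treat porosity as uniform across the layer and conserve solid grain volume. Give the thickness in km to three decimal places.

Porosity at 1.7 km: n = 0.67·exp(−0.546×1.7) = 0.2648
Solid-volume conservation: h(1−n) = h₀(1−n₀) ⇒ h = h₀·(1−n₀)/(1−n)
h = 0.095 × (1 − 0.67)/(1 − 0.2648) = 0.095 × 0.4489 = 0.0426 km

0.043 km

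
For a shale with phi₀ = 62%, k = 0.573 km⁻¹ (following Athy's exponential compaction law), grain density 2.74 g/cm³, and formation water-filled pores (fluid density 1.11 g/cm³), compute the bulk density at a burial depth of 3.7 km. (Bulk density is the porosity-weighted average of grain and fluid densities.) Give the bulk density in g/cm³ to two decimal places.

Porosity at depth: phi = 0.62·exp(−0.573×3.7) = 0.62×0.1200 = 0.0744
Bulk density: ρ_b = (1−phi)ρ_g + phi·ρ_f = 0.9256×2.74 + 0.0744×1.11
       = 2.536 + 0.083 = 2.619 g/cm³

2.62 g/cm³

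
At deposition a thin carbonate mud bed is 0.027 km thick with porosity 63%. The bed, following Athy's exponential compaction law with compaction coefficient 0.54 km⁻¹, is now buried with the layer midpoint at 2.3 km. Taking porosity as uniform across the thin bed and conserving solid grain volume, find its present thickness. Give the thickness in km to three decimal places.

Porosity at 2.3 km: n = 0.63·exp(−0.54×2.3) = 0.1819
Solid-volume conservation: h(1−n) = h₀(1−n₀) ⇒ h = h₀·(1−n₀)/(1−n)
h = 0.027 × (1 − 0.63)/(1 − 0.1819) = 0.027 × 0.4523 = 0.0122 km

0.012 km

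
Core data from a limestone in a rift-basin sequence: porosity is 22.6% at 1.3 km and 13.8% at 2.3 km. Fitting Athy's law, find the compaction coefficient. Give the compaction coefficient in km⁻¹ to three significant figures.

0.493 km⁻¹

Athy: φ(Z) = φ₀ e^(−cZ) ⇒ φ₁/φ₂ = e^{c(Z₂−Z₁)} ⇒ c = ln(φ₁/φ₂)/(Z₂−Z₁)
c = ln(0.226/0.138) / (2.3 − 1.3) = ln(1.638) / 1 = 0.4933 / 1 = 0.4933 km⁻¹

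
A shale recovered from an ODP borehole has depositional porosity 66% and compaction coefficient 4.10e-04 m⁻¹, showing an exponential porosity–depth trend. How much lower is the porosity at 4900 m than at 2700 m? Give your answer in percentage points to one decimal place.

13.0 percentage points

Working in km (1 km = 1000 m; k in km⁻¹ = k in m⁻¹ × 1000):
n(2.7) = 0.66·e^(−0.41×2.7) = 0.2182
n(4.9) = 0.66·e^(−0.41×4.9) = 0.0885
Δn = 0.2182 − 0.0885 = 0.1296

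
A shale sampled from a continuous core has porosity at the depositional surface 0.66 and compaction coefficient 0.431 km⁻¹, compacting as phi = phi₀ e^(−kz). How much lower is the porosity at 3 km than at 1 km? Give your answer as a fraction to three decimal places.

0.248

phi(1) = 0.66·e^(−0.431×1) = 0.4289
phi(3) = 0.66·e^(−0.431×3) = 0.1811
Δphi = 0.4289 − 0.1811 = 0.2478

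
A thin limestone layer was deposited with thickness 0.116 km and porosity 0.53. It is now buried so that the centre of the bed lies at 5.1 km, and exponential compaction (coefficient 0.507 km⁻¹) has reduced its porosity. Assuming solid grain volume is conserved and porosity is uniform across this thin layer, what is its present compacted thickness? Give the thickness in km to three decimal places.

Porosity at 5.1 km: phi = 0.53·exp(−0.507×5.1) = 0.0399
Solid-volume conservation: h(1−phi) = h₀(1−phi₀) ⇒ h = h₀·(1−phi₀)/(1−phi)
h = 0.116 × (1 − 0.53)/(1 − 0.0399) = 0.116 × 0.4895 = 0.0568 km

0.057 km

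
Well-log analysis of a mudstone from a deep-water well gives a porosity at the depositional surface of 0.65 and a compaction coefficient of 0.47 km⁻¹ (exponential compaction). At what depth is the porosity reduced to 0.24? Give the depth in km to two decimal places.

Invert Athy's law: z = ln(n₀/n) / k
z = ln(0.65/0.24) / 0.47 = ln(2.708) / 0.47 = 0.9963 / 0.47 = 2.120 km

2.12 km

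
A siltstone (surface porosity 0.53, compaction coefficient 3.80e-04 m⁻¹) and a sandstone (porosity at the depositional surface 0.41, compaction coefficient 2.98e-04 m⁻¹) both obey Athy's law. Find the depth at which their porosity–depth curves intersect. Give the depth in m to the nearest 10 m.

Working in km (1 km = 1000 m; β in km⁻¹ = β in m⁻¹ × 1000):
Set n₀ₐ e^(−βₐz) = n₀ᵦ e^(−βᵦz) ⇒ ln(n₀ₐ/n₀ᵦ) = (βₐ − βᵦ)·z
z = ln(0.53/0.41) / (0.38 − 0.298) = 0.2567 / 0.082 = 3.131 km

3130 m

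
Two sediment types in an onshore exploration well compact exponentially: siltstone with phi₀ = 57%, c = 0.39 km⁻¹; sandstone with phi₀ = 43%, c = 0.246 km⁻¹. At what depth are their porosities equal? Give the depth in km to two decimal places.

Set phi₀ₐ e^(−cₐZ) = phi₀ᵦ e^(−cᵦZ) ⇒ ln(phi₀ₐ/phi₀ᵦ) = (cₐ − cᵦ)·Z
Z = ln(0.57/0.43) / (0.39 − 0.246) = 0.2819 / 0.144 = 1.957 km

1.96 km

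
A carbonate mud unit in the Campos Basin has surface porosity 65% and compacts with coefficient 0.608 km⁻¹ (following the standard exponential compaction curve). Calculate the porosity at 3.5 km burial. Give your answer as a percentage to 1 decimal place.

phi = phi₀·exp(−β·z) = 0.65 × exp(−0.608 × 3.5) = 0.65 × exp(−2.128)
  = 0.65 × 0.1191 = 0.0774

7.7%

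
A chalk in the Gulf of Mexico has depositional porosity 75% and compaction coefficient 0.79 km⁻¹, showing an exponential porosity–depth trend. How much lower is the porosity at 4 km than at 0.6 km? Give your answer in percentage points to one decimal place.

phi(0.6) = 0.75·e^(−0.79×0.6) = 0.4669
phi(4) = 0.75·e^(−0.79×4) = 0.0318
Δphi = 0.4669 − 0.0318 = 0.4351

43.5 percentage points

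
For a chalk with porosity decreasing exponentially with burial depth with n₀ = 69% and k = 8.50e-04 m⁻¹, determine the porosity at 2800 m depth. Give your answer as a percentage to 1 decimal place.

6.4%

Working in km (1 km = 1000 m; k in km⁻¹ = k in m⁻¹ × 1000):
n = n₀·exp(−k·Z) = 0.69 × exp(−0.85 × 2.8) = 0.69 × exp(−2.38)
  = 0.69 × 0.0926 = 0.0639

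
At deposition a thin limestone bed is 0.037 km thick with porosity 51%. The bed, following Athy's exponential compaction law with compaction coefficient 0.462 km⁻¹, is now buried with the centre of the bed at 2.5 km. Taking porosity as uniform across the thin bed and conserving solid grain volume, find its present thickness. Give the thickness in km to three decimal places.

Porosity at 2.5 km: phi = 0.51·exp(−0.462×2.5) = 0.1607
Solid-volume conservation: h(1−phi) = h₀(1−phi₀) ⇒ h = h₀·(1−phi₀)/(1−phi)
h = 0.037 × (1 − 0.51)/(1 − 0.1607) = 0.037 × 0.5838 = 0.0216 km

0.022 km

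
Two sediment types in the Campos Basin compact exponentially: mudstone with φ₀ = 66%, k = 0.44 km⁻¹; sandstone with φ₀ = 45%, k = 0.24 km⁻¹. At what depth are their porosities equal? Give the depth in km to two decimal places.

1.91 km

Set φ₀ₐ e^(−kₐZ) = φ₀ᵦ e^(−kᵦZ) ⇒ ln(φ₀ₐ/φ₀ᵦ) = (kₐ − kᵦ)·Z
Z = ln(0.66/0.45) / (0.44 − 0.24) = 0.3830 / 0.2 = 1.915 km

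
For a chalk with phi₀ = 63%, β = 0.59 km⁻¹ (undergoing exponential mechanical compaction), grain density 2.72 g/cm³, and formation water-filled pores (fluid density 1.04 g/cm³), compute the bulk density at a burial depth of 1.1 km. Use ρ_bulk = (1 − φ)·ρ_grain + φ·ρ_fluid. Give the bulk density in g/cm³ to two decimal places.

Porosity at depth: phi = 0.63·exp(−0.59×1.1) = 0.63×0.5226 = 0.3292
Bulk density: ρ_b = (1−phi)ρ_g + phi·ρ_f = 0.6708×2.72 + 0.3292×1.04
       = 1.825 + 0.342 = 2.167 g/cm³

2.17 g/cm³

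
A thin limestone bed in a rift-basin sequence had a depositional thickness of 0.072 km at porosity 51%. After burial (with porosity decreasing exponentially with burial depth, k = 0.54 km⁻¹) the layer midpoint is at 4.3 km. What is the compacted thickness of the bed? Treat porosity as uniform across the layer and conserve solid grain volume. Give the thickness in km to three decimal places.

0.037 km

Porosity at 4.3 km: n = 0.51·exp(−0.54×4.3) = 0.0500
Solid-volume conservation: h(1−n) = h₀(1−n₀) ⇒ h = h₀·(1−n₀)/(1−n)
h = 0.072 × (1 − 0.51)/(1 − 0.0500) = 0.072 × 0.5158 = 0.0371 km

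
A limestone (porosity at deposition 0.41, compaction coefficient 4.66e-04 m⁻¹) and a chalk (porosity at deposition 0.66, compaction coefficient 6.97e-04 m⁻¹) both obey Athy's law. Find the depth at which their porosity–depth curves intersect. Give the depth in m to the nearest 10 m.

Working in km (1 km = 1000 m; β in km⁻¹ = β in m⁻¹ × 1000):
Set phi₀ₐ e^(−βₐd) = phi₀ᵦ e^(−βᵦd) ⇒ ln(phi₀ₐ/phi₀ᵦ) = (βₐ − βᵦ)·d
d = ln(0.41/0.66) / (0.466 − 0.697) = -0.4761 / -0.231 = 2.061 km

2060 m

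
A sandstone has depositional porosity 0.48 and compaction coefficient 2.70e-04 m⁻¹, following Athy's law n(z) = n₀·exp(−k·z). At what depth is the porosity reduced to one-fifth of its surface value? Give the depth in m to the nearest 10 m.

5960 m

Working in km (1 km = 1000 m; k in km⁻¹ = k in m⁻¹ × 1000):
n/n₀ = 1/5 ⇒ exp(−k·z) = 1/5 ⇒ z = ln(5) / k
z = 1.6094 / 0.27 = 5.961 km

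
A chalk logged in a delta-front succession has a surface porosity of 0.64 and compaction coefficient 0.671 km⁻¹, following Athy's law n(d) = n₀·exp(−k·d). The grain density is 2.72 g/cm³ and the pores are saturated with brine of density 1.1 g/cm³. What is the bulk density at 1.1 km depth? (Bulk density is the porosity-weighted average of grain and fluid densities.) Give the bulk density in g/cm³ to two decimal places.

Porosity at depth: n = 0.64·exp(−0.671×1.1) = 0.64×0.4780 = 0.3059
Bulk density: ρ_b = (1−n)ρ_g + n·ρ_f = 0.6941×2.72 + 0.3059×1.1
       = 1.888 + 0.337 = 2.224 g/cm³

2.22 g/cm³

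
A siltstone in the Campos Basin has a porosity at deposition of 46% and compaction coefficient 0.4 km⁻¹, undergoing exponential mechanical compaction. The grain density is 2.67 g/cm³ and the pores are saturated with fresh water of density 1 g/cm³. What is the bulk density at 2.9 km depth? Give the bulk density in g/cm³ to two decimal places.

2.43 g/cm³

Porosity at depth: n = 0.46·exp(−0.4×2.9) = 0.46×0.3135 = 0.1442
Bulk density: ρ_b = (1−n)ρ_g + n·ρ_f = 0.8558×2.67 + 0.1442×1
       = 2.285 + 0.144 = 2.429 g/cm³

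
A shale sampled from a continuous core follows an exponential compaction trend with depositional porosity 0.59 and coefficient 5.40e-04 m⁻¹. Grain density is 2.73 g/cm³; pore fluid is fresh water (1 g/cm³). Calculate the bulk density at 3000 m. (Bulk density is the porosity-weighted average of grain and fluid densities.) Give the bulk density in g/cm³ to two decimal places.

2.53 g/cm³

Working in km (1 km = 1000 m; β in km⁻¹ = β in m⁻¹ × 1000):
Porosity at depth: φ = 0.59·exp(−0.54×3) = 0.59×0.1979 = 0.1168
Bulk density: ρ_b = (1−φ)ρ_g + φ·ρ_f = 0.8832×2.73 + 0.1168×1
       = 2.411 + 0.117 = 2.528 g/cm³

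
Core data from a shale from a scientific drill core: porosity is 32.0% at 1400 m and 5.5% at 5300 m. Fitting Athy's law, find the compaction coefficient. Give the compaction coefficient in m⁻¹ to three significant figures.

Working in km (1 km = 1000 m; β in km⁻¹ = β in m⁻¹ × 1000):
Athy: phi(z) = phi₀ e^(−βz) ⇒ phi₁/phi₂ = e^{β(z₂−z₁)} ⇒ β = ln(phi₁/phi₂)/(z₂−z₁)
β = ln(0.32/0.055) / (5.3 − 1.4) = ln(5.818) / 3.9 = 1.7610 / 3.9 = 0.4515 km⁻¹

0.000452 m⁻¹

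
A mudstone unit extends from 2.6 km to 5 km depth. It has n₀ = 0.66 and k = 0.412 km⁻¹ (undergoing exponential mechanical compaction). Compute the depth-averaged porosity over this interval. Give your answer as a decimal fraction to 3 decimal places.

⟨n⟩ = (1/(Z₂−Z₁)) ∫ n₀ e^(−kZ) dZ = n₀·(e^(−k·Z₁) − e^(−k·Z₂)) / (k·(Z₂−Z₁))
e^(−0.412×2.6) = 0.3426; e^(−0.412×5) = 0.1275
⟨n⟩ = 0.66 × (0.3426 − 0.1275) / (0.412 × 2.4) = 0.66 × 0.2176 = 0.1436

0.144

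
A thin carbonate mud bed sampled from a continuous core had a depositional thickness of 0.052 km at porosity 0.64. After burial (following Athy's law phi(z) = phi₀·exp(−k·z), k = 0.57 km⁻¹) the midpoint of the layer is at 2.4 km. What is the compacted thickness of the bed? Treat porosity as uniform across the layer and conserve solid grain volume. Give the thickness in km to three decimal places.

Porosity at 2.4 km: phi = 0.64·exp(−0.57×2.4) = 0.1630
Solid-volume conservation: h(1−phi) = h₀(1−phi₀) ⇒ h = h₀·(1−phi₀)/(1−phi)
h = 0.052 × (1 − 0.64)/(1 − 0.1630) = 0.052 × 0.4301 = 0.0224 km

0.022 km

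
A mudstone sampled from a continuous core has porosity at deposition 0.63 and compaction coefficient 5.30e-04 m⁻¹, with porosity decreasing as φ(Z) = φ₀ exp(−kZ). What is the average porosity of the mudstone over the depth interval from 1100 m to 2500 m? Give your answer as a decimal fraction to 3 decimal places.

Working in km (1 km = 1000 m; k in km⁻¹ = k in m⁻¹ × 1000):
⟨φ⟩ = (1/(Z₂−Z₁)) ∫ φ₀ e^(−kZ) dZ = φ₀·(e^(−k·Z₁) − e^(−k·Z₂)) / (k·(Z₂−Z₁))
e^(−0.53×1.1) = 0.5582; e^(−0.53×2.5) = 0.2658
⟨φ⟩ = 0.63 × (0.5582 − 0.2658) / (0.53 × 1.4) = 0.63 × 0.3941 = 0.2483

0.248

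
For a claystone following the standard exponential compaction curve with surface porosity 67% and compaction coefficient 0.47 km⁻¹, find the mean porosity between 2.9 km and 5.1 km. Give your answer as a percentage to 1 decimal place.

⟨φ⟩ = (1/(Z₂−Z₁)) ∫ φ₀ e^(−βZ) dZ = φ₀·(e^(−β·Z₁) − e^(−β·Z₂)) / (β·(Z₂−Z₁))
e^(−0.47×2.9) = 0.2559; e^(−0.47×5.1) = 0.0910
⟨φ⟩ = 0.67 × (0.2559 − 0.0910) / (0.47 × 2.2) = 0.67 × 0.1595 = 0.1069

10.7%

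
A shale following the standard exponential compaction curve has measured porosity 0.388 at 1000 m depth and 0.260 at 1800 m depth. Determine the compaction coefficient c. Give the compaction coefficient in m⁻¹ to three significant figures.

0.000500 m⁻¹

Working in km (1 km = 1000 m; c in km⁻¹ = c in m⁻¹ × 1000):
Athy: φ(d) = φ₀ e^(−cd) ⇒ φ₁/φ₂ = e^{c(d₂−d₁)} ⇒ c = ln(φ₁/φ₂)/(d₂−d₁)
c = ln(0.388/0.26) / (1.8 − 1) = ln(1.492) / 0.8 = 0.4003 / 0.8 = 0.5004 km⁻¹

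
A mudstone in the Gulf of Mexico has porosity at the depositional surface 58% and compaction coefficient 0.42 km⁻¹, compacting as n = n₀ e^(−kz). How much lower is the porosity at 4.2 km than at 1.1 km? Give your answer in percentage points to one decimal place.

26.6 percentage points

n(1.1) = 0.58·e^(−0.42×1.1) = 0.3654
n(4.2) = 0.58·e^(−0.42×4.2) = 0.0994
Δn = 0.3654 − 0.0994 = 0.2660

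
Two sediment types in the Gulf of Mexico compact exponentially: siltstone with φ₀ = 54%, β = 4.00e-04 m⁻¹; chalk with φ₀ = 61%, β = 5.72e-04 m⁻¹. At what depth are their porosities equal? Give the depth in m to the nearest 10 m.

Working in km (1 km = 1000 m; β in km⁻¹ = β in m⁻¹ × 1000):
Set φ₀ₐ e^(−βₐZ) = φ₀ᵦ e^(−βᵦZ) ⇒ ln(φ₀ₐ/φ₀ᵦ) = (βₐ − βᵦ)·Z
Z = ln(0.54/0.61) / (0.4 − 0.572) = -0.1219 / -0.172 = 0.709 km

710 m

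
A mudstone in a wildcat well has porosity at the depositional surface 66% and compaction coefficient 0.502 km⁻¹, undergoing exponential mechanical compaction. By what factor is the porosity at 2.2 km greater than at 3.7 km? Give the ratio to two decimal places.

2.12

phi(z₁)/phi(z₂) = e^(−c·z₁)/e^(−c·z₂) = e^{c(z₂−z₁)}
= exp(0.502 × 1.5) = exp(0.753) = 2.1234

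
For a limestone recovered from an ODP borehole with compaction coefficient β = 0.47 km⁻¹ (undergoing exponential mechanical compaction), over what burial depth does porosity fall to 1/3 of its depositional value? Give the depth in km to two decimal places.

n/n₀ = 1/3 ⇒ exp(−β·Z) = 1/3 ⇒ Z = ln(3) / β
Z = 1.0986 / 0.47 = 2.337 km

2.34 km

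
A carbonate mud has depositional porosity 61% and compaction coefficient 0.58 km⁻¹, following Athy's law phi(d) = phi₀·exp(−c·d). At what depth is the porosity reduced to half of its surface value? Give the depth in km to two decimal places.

phi/phi₀ = 1/2 ⇒ exp(−c·d) = 1/2 ⇒ d = ln(2) / c
d = 0.6931 / 0.58 = 1.195 km

1.20 km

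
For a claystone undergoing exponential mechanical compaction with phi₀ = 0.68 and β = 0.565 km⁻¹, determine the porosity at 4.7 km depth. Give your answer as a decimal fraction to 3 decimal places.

0.048

phi = phi₀·exp(−β·Z) = 0.68 × exp(−0.565 × 4.7) = 0.68 × exp(−2.655)
  = 0.68 × 0.0703 = 0.0478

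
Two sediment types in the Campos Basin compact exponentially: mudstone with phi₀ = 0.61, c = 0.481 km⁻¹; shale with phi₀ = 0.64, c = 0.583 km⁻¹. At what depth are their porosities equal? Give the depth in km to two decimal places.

0.47 km

Set phi₀ₐ e^(−cₐZ) = phi₀ᵦ e^(−cᵦZ) ⇒ ln(phi₀ₐ/phi₀ᵦ) = (cₐ − cᵦ)·Z
Z = ln(0.61/0.64) / (0.481 − 0.583) = -0.0480 / -0.102 = 0.471 km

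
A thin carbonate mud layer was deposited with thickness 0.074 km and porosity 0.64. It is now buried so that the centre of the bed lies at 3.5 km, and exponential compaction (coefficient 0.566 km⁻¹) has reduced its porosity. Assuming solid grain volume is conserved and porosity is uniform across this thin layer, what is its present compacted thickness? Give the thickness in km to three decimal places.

Porosity at 3.5 km: phi = 0.64·exp(−0.566×3.5) = 0.0883
Solid-volume conservation: h(1−phi) = h₀(1−phi₀) ⇒ h = h₀·(1−phi₀)/(1−phi)
h = 0.074 × (1 − 0.64)/(1 − 0.0883) = 0.074 × 0.3949 = 0.0292 km

0.029 km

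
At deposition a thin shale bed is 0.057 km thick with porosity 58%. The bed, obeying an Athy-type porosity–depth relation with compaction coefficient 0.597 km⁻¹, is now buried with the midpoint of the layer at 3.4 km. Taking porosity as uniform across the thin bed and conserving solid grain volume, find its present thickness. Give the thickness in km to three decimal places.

Porosity at 3.4 km: φ = 0.58·exp(−0.597×3.4) = 0.0762
Solid-volume conservation: h(1−φ) = h₀(1−φ₀) ⇒ h = h₀·(1−φ₀)/(1−φ)
h = 0.057 × (1 − 0.58)/(1 − 0.0762) = 0.057 × 0.4546 = 0.0259 km

0.026 km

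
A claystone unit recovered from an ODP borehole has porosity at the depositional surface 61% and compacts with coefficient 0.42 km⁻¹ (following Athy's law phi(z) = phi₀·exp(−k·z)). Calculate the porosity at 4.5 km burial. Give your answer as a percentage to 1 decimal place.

phi = phi₀·exp(−k·z) = 0.61 × exp(−0.42 × 4.5) = 0.61 × exp(−1.89)
  = 0.61 × 0.1511 = 0.0922

9.2%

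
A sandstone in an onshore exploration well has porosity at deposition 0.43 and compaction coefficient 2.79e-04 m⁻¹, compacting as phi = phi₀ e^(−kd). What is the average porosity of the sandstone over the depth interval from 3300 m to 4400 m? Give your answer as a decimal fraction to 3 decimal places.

0.147

Working in km (1 km = 1000 m; k in km⁻¹ = k in m⁻¹ × 1000):
⟨phi⟩ = (1/(d₂−d₁)) ∫ phi₀ e^(−kd) dd = phi₀·(e^(−k·d₁) − e^(−k·d₂)) / (k·(d₂−d₁))
e^(−0.279×3.3) = 0.3982; e^(−0.279×4.4) = 0.2930
⟨phi⟩ = 0.43 × (0.3982 − 0.2930) / (0.279 × 1.1) = 0.43 × 0.3429 = 0.1475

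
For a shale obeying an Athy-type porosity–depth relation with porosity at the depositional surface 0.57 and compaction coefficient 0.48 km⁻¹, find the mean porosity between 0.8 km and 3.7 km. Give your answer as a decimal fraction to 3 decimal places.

0.210

⟨n⟩ = (1/(Z₂−Z₁)) ∫ n₀ e^(−βZ) dZ = n₀·(e^(−β·Z₁) − e^(−β·Z₂)) / (β·(Z₂−Z₁))
e^(−0.48×0.8) = 0.6811; e^(−0.48×3.7) = 0.1693
⟨n⟩ = 0.57 × (0.6811 − 0.1693) / (0.48 × 2.9) = 0.57 × 0.3677 = 0.2096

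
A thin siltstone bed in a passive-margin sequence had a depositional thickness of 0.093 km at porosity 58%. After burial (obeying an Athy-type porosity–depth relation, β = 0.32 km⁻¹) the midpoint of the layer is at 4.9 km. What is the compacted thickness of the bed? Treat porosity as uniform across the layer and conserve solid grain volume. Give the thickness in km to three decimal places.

Porosity at 4.9 km: phi = 0.58·exp(−0.32×4.9) = 0.1209
Solid-volume conservation: h(1−phi) = h₀(1−phi₀) ⇒ h = h₀·(1−phi₀)/(1−phi)
h = 0.093 × (1 − 0.58)/(1 − 0.1209) = 0.093 × 0.4778 = 0.0444 km

0.044 km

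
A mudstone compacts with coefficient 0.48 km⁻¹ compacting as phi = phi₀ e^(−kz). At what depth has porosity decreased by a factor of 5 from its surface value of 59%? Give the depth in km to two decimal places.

3.35 km

phi/phi₀ = 1/5 ⇒ exp(−k·z) = 1/5 ⇒ z = ln(5) / k
z = 1.6094 / 0.48 = 3.353 km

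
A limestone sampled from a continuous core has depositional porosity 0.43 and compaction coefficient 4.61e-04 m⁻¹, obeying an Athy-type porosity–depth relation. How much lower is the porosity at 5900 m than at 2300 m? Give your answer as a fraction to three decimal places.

0.121

Working in km (1 km = 1000 m; c in km⁻¹ = c in m⁻¹ × 1000):
n(2.3) = 0.43·e^(−0.461×2.3) = 0.1489
n(5.9) = 0.43·e^(−0.461×5.9) = 0.0283
Δn = 0.1489 − 0.0283 = 0.1206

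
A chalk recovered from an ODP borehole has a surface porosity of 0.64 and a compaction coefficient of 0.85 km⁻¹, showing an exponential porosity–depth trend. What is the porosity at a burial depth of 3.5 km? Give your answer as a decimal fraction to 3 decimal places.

φ = φ₀·exp(−β·Z) = 0.64 × exp(−0.85 × 3.5) = 0.64 × exp(−2.975)
  = 0.64 × 0.0510 = 0.0327

0.033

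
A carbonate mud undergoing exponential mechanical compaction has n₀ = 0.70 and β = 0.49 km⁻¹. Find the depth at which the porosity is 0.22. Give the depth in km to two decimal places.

2.36 km

Invert Athy's law: z = ln(n₀/n) / β
z = ln(0.7/0.22) / 0.49 = ln(3.182) / 0.49 = 1.1575 / 0.49 = 2.362 km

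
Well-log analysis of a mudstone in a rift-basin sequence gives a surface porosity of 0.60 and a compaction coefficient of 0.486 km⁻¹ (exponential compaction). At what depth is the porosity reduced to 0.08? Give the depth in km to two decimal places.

Invert Athy's law: z = ln(n₀/n) / c
z = ln(0.6/0.08) / 0.486 = ln(7.5) / 0.486 = 2.0149 / 0.486 = 4.146 km

4.15 km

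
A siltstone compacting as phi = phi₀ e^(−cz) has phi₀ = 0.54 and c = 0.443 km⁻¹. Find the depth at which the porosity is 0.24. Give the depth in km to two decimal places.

1.83 km

Invert Athy's law: z = ln(phi₀/phi) / c
z = ln(0.54/0.24) / 0.443 = ln(2.25) / 0.443 = 0.8109 / 0.443 = 1.831 km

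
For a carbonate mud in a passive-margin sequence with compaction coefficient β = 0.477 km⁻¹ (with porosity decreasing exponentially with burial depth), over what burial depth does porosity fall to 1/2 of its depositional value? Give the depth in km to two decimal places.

n/n₀ = 1/2 ⇒ exp(−β·d) = 1/2 ⇒ d = ln(2) / β
d = 0.6931 / 0.477 = 1.453 km

1.45 km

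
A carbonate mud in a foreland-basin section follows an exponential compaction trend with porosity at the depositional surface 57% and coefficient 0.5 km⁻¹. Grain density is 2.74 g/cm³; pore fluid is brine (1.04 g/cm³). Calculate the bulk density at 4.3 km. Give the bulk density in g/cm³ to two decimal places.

2.63 g/cm³

Porosity at depth: phi = 0.57·exp(−0.5×4.3) = 0.57×0.1165 = 0.0664
Bulk density: ρ_b = (1−phi)ρ_g + phi·ρ_f = 0.9336×2.74 + 0.0664×1.04
       = 2.558 + 0.069 = 2.627 g/cm³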